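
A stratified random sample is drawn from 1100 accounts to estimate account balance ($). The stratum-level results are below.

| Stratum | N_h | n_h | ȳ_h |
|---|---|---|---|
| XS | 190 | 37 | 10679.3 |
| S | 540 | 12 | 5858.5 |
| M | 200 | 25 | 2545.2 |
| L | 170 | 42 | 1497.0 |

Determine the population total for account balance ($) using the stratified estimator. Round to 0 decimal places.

τ̂_st ≈ 5956187

τ̂_st = Σ N_h ȳ_h = 190·10679.3 + 540·5858.5 + 200·2545.2 + 170·1497.0 = 5956187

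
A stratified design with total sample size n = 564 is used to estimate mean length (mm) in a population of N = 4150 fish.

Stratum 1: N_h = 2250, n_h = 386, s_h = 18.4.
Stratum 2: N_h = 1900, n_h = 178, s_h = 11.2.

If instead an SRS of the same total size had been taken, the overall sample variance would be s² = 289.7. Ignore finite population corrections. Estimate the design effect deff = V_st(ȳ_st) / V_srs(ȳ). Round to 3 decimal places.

V̂(ȳ_st) = Σ W_h² s_h²/n_h, with W_h = N_h/N and N = 4150:
  stratum 1: (2250/4150)²·18.4²/386 = 0.25782
  stratum 2: (1900/4150)²·11.2²/178 = 0.147716
V_st = 0.405536
V_srs = s²/n = 289.7/564 = 0.513652
deff = V_st / V_srs = 0.405536/0.513652 = 0.7895

deff ≈ 0.790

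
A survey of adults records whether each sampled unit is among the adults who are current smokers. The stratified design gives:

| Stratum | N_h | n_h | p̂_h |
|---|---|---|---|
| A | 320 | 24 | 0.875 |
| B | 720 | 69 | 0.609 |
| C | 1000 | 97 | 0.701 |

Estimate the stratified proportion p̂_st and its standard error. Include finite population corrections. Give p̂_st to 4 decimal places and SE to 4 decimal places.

N = 2040; stratum weights W_h = N_h/N.
p̂_st = Σ W_h p̂_h = (320·0.875 + 720·0.609 + 1000·0.701)/2040 = 0.69582
V̂(p̂_st) = Σ W_h² (1 − n_h/N_h) p̂_h(1−p̂_h)/(n_h−1):
  stratum A: (320/2040)²·(1 − 24/320)·0.875·0.125/23 = 0.000108236
  stratum B: (720/2040)²·(1 − 69/720)·0.609·0.391/68 = 0.000394401
  stratum C: (1000/2040)²·(1 − 97/1000)·0.701·0.299/96 = 0.000473746
V̂(p̂_st) = 0.000976383; SE = √V̂ = 0.0312471

p̂_st ≈ 0.6958, SE ≈ 0.0312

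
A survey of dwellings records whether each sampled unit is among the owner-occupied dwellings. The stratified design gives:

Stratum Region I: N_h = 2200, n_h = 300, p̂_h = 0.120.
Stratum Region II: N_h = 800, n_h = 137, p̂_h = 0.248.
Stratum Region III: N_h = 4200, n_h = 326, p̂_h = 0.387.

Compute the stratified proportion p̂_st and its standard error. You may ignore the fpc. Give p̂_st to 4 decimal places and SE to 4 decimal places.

N = 7200; stratum weights W_h = N_h/N.
p̂_st = Σ W_h p̂_h = (2200·0.120 + 800·0.248 + 4200·0.387)/7200 = 0.28997
V̂(p̂_st) = Σ W_h² p̂_h(1−p̂_h)/(n_h−1):
  stratum Region I: (2200/7200)²·0.120·0.880/299 = 3.29741e-05
  stratum Region II: (800/7200)²·0.248·0.752/136 = 1.69296e-05
  stratum Region III: (4200/7200)²·0.387·0.613/325 = 0.000248383
V̂(p̂_st) = 0.000298287; SE = √V̂ = 0.017271

p̂_st ≈ 0.2900, SE ≈ 0.0173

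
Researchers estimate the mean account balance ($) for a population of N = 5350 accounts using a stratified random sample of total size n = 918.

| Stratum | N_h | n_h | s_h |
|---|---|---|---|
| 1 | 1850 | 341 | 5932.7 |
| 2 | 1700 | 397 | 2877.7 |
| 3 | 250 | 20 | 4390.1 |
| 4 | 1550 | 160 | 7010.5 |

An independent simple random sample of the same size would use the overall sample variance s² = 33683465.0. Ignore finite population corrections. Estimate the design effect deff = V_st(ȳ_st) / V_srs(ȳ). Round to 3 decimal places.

V̂(ȳ_st) = Σ W_h² s_h²/n_h, with W_h = N_h/N and N = 5350:
  stratum 1: (1850/5350)²·5932.7²/341 = 12342
  stratum 2: (1700/5350)²·2877.7²/397 = 2106.16
  stratum 3: (250/5350)²·4390.1²/20 = 2104.22
  stratum 4: (1550/5350)²·7010.5²/160 = 25783
V_st = 42335.4
V_srs = s²/n = 33683465.0/918 = 36692.2
deff = V_st / V_srs = 42335.4/36692.2 = 1.1538

deff ≈ 1.154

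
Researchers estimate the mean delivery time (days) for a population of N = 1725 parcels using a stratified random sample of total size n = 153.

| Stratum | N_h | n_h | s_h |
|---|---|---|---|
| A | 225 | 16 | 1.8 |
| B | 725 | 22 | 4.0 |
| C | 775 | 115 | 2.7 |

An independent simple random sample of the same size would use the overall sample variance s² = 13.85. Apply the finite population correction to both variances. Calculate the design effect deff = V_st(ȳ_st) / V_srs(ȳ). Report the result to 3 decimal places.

V̂(ȳ_st) = Σ W_h² (1 − n_h/N_h) s_h²/n_h, with W_h = N_h/N and N = 1725:
  stratum A: (225/1725)²·(1 − 16/225)·1.8²/16 = 0.00320019
  stratum B: (725/1725)²·(1 − 22/725)·4.0²/22 = 0.12457
  stratum C: (775/1725)²·(1 − 115/775)·2.7²/115 = 0.0108968
V_st = 0.138667
V_srs = (1 − 153/1725)·13.85/153 = 0.0824939
deff = V_st / V_srs = 0.138667/0.0824939 = 1.6809

deff ≈ 1.681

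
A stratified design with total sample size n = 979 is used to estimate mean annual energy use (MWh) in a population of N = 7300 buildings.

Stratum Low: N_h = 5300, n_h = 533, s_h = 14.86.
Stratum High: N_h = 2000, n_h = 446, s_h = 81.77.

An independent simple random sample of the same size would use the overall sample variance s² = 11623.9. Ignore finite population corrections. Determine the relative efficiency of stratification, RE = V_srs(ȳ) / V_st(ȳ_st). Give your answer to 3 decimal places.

RE ≈ 8.836

V̂(ȳ_st) = Σ W_h² s_h²/n_h, with W_h = N_h/N and N = 7300:
  stratum Low: (5300/7300)²·14.86²/533 = 0.218382
  stratum High: (2000/7300)²·81.77²/446 = 1.1253
V_st = 1.34368
V_srs = s²/n = 11623.9/979 = 11.8732
Relative efficiency = V_srs / V_st = 11.8732/1.34368 = 8.8364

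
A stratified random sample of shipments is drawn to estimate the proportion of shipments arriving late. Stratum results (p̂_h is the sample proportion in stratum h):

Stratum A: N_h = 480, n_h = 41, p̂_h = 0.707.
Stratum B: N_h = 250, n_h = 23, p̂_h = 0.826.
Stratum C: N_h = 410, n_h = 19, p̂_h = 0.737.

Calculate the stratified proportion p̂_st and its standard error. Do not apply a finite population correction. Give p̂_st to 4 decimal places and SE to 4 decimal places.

p̂_st ≈ 0.7439, SE ≈ 0.0512

N = 1140; stratum weights W_h = N_h/N.
p̂_st = Σ W_h p̂_h = (480·0.707 + 250·0.826 + 410·0.737)/1140 = 0.74389
V̂(p̂_st) = Σ W_h² p̂_h(1−p̂_h)/(n_h−1):
  stratum A: (480/1140)²·0.707·0.293/40 = 0.000918121
  stratum B: (250/1140)²·0.826·0.174/22 = 0.000314179
  stratum C: (410/1140)²·0.737·0.263/18 = 0.00139286
V̂(p̂_st) = 0.00262516; SE = √V̂ = 0.0512364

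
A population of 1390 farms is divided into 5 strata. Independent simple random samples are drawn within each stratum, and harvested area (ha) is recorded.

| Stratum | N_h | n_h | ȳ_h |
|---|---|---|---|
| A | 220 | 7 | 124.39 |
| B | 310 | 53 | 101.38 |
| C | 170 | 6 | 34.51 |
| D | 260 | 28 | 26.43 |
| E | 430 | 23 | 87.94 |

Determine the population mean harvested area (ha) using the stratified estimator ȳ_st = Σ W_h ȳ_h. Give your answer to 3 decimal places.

ȳ_st ≈ 78.666

N = Σ N_h = 1390. Stratum weights W_h = N_h/N.
ȳ_st = (220·124.39 + 310·101.38 + 170·34.51 + 260·26.43 + 430·87.94) / 1390 = 78.66640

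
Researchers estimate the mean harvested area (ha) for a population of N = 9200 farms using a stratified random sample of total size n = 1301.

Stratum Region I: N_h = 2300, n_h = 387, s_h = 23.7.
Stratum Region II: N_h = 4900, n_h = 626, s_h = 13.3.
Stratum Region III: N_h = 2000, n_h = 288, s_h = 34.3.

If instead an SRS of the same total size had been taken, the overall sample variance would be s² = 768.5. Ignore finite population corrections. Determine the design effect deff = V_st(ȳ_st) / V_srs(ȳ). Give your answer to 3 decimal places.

deff ≈ 0.616

V̂(ȳ_st) = Σ W_h² s_h²/n_h, with W_h = N_h/N and N = 9200:
  stratum Region I: (2300/9200)²·23.7²/387 = 0.0907122
  stratum Region II: (4900/9200)²·13.3²/626 = 0.0801577
  stratum Region III: (2000/9200)²·34.3²/288 = 0.193055
V_st = 0.363925
V_srs = s²/n = 768.5/1301 = 0.590699
deff = V_st / V_srs = 0.363925/0.590699 = 0.6161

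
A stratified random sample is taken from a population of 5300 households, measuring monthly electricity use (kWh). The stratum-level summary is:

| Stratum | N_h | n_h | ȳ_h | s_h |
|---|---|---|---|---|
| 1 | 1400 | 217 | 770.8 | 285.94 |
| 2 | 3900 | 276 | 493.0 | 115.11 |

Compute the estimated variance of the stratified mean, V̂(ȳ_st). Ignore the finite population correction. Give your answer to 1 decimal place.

V̂(ȳ_st) = Σ W_h² s_h²/n_h, with W_h = N_h/N and N = 5300:
  stratum 1: (1400/5300)²·285.94²/217 = 26.2902
  stratum 2: (3900/5300)²·115.11²/276 = 25.9953
V̂(ȳ_st) = 52.2855

V̂(ȳ_st) ≈ 52.3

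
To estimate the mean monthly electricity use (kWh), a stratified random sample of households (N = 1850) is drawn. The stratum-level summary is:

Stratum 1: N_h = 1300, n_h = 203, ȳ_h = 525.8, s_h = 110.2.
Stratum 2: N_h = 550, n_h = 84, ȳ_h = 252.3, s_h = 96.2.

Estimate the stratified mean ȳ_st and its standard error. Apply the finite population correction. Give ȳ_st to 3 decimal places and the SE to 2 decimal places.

ȳ_st = Σ W_h ȳ_h = (1300·525.8 + 550·252.3)/1850 = 444.48919
V̂(ȳ_st) = Σ W_h² (1 − n_h/N_h) s_h²/n_h, with W_h = N_h/N and N = 1850:
  stratum 1: (1300/1850)²·(1 − 203/1300)·110.2²/203 = 24.9272
  stratum 2: (550/1850)²·(1 − 84/550)·96.2²/84 = 8.25042
V̂(ȳ_st) = 33.1776
SE(ȳ_st) = √33.1776 = 5.76

ȳ_st ≈ 444.489, SE ≈ 5.76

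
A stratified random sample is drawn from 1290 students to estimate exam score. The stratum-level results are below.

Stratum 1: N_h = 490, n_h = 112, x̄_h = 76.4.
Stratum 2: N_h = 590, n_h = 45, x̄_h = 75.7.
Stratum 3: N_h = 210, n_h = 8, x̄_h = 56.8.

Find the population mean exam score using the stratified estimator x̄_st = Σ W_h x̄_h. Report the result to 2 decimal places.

N = Σ N_h = 1290. Stratum weights W_h = N_h/N.
x̄_st = (490·76.4 + 590·75.7 + 210·56.8) / 1290 = 72.8891

x̄_st ≈ 72.89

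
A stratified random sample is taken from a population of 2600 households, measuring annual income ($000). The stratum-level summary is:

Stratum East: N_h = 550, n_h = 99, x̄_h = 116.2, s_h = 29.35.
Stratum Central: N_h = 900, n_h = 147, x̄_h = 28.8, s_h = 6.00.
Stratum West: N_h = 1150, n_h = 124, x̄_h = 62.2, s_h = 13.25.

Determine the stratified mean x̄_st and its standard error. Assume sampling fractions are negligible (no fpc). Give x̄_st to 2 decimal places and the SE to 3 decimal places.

x̄_st = Σ W_h x̄_h = (550·116.2 + 900·28.8 + 1150·62.2)/2600 = 62.06154
V̂(x̄_st) = Σ W_h² s_h²/n_h, with W_h = N_h/N and N = 2600:
  stratum East: (550/2600)²·29.35²/99 = 0.389368
  stratum Central: (900/2600)²·6.00²/147 = 0.0293443
  stratum West: (1150/2600)²·13.25²/124 = 0.276987
V̂(x̄_st) = 0.695699
SE(x̄_st) = √0.695699 = 0.834085

x̄_st ≈ 62.06, SE ≈ 0.834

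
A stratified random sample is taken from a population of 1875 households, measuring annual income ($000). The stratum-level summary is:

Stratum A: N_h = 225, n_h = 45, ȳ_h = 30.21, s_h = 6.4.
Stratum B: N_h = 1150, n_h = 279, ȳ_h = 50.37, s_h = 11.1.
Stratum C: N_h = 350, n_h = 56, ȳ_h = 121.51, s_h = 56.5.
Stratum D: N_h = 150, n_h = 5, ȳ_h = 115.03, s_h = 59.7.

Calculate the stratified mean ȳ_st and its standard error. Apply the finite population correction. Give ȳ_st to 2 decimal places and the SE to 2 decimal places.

ȳ_st = Σ W_h ȳ_h = (225·30.21 + 1150·50.37 + 350·121.51 + 150·115.03)/1875 = 66.40307
V̂(ȳ_st) = Σ W_h² (1 − n_h/N_h) s_h²/n_h, with W_h = N_h/N and N = 1875:
  stratum A: (225/1875)²·(1 − 45/225)·6.4²/45 = 0.0104858
  stratum B: (1150/1875)²·(1 − 279/1150)·11.1²/279 = 0.125822
  stratum C: (350/1875)²·(1 − 56/350)·56.5²/56 = 1.66848
  stratum D: (150/1875)²·(1 − 5/150)·59.7²/5 = 4.40997
V̂(ȳ_st) = 6.21476
SE(ȳ_st) = √6.21476 = 2.49294

ȳ_st ≈ 66.40, SE ≈ 2.49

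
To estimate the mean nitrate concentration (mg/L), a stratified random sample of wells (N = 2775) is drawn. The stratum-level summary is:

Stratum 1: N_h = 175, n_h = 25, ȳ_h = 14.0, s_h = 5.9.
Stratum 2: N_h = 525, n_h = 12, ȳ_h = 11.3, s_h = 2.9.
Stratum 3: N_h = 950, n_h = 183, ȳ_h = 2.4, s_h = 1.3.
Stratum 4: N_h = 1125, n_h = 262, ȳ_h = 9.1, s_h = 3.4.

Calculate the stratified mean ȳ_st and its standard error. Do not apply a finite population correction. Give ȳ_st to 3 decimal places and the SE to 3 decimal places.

ȳ_st = Σ W_h ȳ_h = (175·14.0 + 525·11.3 + 950·2.4 + 1125·9.1)/2775 = 7.53153
V̂(ȳ_st) = Σ W_h² s_h²/n_h, with W_h = N_h/N and N = 2775:
  stratum 1: (175/2775)²·5.9²/25 = 0.00553751
  stratum 2: (525/2775)²·2.9²/12 = 0.0250846
  stratum 3: (950/2775)²·1.3²/183 = 0.00108232
  stratum 4: (1125/2775)²·3.4²/262 = 0.00725163
V̂(ȳ_st) = 0.0389561
SE(ȳ_st) = √0.0389561 = 0.197373

ȳ_st ≈ 7.532, SE ≈ 0.197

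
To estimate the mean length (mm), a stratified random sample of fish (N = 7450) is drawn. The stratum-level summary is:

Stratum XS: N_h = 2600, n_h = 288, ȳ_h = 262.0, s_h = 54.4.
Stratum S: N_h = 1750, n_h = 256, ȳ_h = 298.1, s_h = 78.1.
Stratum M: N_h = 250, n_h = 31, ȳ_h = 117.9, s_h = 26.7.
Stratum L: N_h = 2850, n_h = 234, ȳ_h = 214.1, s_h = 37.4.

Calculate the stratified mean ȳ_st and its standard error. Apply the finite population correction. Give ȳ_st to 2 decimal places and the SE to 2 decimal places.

ȳ_st ≈ 247.32, SE ≈ 1.75

ȳ_st = Σ W_h ȳ_h = (2600·262.0 + 1750·298.1 + 250·117.9 + 2850·214.1)/7450 = 247.32013
V̂(ȳ_st) = Σ W_h² (1 − n_h/N_h) s_h²/n_h, with W_h = N_h/N and N = 7450:
  stratum XS: (2600/7450)²·(1 − 288/2600)·54.4²/288 = 1.11289
  stratum S: (1750/7450)²·(1 − 256/1750)·78.1²/256 = 1.12238
  stratum M: (250/7450)²·(1 − 31/250)·26.7²/31 = 0.0226847
  stratum L: (2850/7450)²·(1 − 234/2850)·37.4²/234 = 0.802966
V̂(ȳ_st) = 3.06092
SE(ȳ_st) = √3.06092 = 1.74955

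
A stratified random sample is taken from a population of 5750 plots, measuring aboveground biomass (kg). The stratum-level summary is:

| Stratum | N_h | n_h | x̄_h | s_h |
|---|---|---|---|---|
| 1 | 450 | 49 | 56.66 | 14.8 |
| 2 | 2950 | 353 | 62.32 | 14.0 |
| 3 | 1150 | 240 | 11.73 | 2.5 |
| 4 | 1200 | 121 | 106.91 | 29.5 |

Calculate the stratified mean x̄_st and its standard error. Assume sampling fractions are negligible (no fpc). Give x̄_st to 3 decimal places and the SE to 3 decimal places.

x̄_st = Σ W_h x̄_h = (450·56.66 + 2950·62.32 + 1150·11.73 + 1200·106.91)/5750 = 61.06478
V̂(x̄_st) = Σ W_h² s_h²/n_h, with W_h = N_h/N and N = 5750:
  stratum 1: (450/5750)²·14.8²/49 = 0.0273789
  stratum 2: (2950/5750)²·14.0²/353 = 0.146147
  stratum 3: (1150/5750)²·2.5²/240 = 0.00104167
  stratum 4: (1200/5750)²·29.5²/121 = 0.313246
V̂(x̄_st) = 0.487813
SE(x̄_st) = √0.487813 = 0.698436

x̄_st ≈ 61.065, SE ≈ 0.698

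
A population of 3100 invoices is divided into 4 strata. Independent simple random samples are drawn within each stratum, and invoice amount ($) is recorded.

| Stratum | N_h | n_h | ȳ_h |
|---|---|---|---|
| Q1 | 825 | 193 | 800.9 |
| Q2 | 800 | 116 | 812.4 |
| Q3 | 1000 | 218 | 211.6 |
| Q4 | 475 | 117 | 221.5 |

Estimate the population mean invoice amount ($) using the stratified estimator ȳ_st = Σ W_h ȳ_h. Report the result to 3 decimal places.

ȳ_st ≈ 524.992

N = Σ N_h = 3100. Stratum weights W_h = N_h/N.
ȳ_st = (825·800.9 + 800·812.4 + 1000·211.6 + 475·221.5) / 3100 = 524.99194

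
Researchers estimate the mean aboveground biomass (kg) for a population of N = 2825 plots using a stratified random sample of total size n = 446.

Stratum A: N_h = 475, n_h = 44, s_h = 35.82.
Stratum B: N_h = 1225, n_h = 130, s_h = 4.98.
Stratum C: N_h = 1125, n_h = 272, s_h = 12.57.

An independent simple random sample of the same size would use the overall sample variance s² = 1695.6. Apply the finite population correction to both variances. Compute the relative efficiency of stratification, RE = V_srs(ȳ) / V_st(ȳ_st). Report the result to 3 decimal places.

RE ≈ 3.767

V̂(ȳ_st) = Σ W_h² (1 − n_h/N_h) s_h²/n_h, with W_h = N_h/N and N = 2825:
  stratum A: (475/2825)²·(1 − 44/475)·35.82²/44 = 0.748053
  stratum B: (1225/2825)²·(1 − 130/1225)·4.98²/130 = 0.0320648
  stratum C: (1125/2825)²·(1 − 272/1125)·12.57²/272 = 0.06985
V_st = 0.849968
V_srs = (1 − 446/2825)·1695.6/446 = 3.20158
Relative efficiency = V_srs / V_st = 3.20158/0.849968 = 3.7667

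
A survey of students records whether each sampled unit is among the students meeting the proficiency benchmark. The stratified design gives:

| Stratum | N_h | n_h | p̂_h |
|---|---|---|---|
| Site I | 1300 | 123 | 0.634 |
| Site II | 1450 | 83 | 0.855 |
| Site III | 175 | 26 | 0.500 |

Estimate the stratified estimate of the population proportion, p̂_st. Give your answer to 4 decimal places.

N = 2925; stratum weights W_h = N_h/N.
p̂_st = Σ W_h p̂_h = (1300·0.634 + 1450·0.855 + 175·0.500)/2925 = 0.73554

p̂_st ≈ 0.7355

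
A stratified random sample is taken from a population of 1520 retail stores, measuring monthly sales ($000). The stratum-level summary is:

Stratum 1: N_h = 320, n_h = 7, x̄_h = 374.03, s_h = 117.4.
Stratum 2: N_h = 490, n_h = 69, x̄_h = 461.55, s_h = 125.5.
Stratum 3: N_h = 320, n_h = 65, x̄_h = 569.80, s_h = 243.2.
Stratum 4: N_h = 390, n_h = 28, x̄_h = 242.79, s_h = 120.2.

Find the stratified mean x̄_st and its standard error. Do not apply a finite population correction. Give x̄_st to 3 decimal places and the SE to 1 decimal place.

x̄_st = Σ W_h x̄_h = (320·374.03 + 490·461.55 + 320·569.80 + 390·242.79)/1520 = 409.78500
V̂(x̄_st) = Σ W_h² s_h²/n_h, with W_h = N_h/N and N = 1520:
  stratum 1: (320/1520)²·117.4²/7 = 87.2672
  stratum 2: (490/1520)²·125.5²/69 = 23.7216
  stratum 3: (320/1520)²·243.2²/65 = 40.3298
  stratum 4: (390/1520)²·120.2²/28 = 33.9698
V̂(x̄_st) = 185.288
SE(x̄_st) = √185.288 = 13.6121

x̄_st ≈ 409.785, SE ≈ 13.6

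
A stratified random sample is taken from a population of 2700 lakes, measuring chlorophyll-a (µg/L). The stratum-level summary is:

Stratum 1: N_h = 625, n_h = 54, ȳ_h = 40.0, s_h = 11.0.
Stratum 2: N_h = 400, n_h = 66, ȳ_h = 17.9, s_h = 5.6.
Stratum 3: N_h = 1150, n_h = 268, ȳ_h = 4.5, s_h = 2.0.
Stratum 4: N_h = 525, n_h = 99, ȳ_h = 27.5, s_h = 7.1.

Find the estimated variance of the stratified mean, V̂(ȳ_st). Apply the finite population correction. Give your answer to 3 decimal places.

V̂(ȳ_st) = Σ W_h² (1 − n_h/N_h) s_h²/n_h, with W_h = N_h/N and N = 2700:
  stratum 1: (625/2700)²·(1 − 54/625)·11.0²/54 = 0.109693
  stratum 2: (400/2700)²·(1 − 66/400)·5.6²/66 = 0.00870785
  stratum 3: (1150/2700)²·(1 − 268/1150)·2.0²/268 = 0.00207665
  stratum 4: (525/2700)²·(1 − 99/525)·7.1²/99 = 0.0156215
V̂(ȳ_st) = 0.136099

V̂(ȳ_st) ≈ 0.136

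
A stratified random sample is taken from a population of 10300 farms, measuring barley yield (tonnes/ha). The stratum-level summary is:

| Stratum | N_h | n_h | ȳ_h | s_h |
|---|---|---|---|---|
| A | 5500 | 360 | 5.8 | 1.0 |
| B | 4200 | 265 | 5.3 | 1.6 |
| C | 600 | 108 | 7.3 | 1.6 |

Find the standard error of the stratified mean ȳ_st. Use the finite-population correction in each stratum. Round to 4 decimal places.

SE(ȳ_st) ≈ 0.0481

V̂(ȳ_st) = Σ W_h² (1 − n_h/N_h) s_h²/n_h, with W_h = N_h/N and N = 10300:
  stratum A: (5500/10300)²·(1 − 360/5500)·1.0²/360 = 0.0007402
  stratum B: (4200/10300)²·(1 − 265/4200)·1.6²/265 = 0.00150492
  stratum C: (600/10300)²·(1 − 108/600)·1.6²/108 = 6.59566e-05
V̂(ȳ_st) = 0.00231108
SE(ȳ_st) = √0.00231108 = 0.0480737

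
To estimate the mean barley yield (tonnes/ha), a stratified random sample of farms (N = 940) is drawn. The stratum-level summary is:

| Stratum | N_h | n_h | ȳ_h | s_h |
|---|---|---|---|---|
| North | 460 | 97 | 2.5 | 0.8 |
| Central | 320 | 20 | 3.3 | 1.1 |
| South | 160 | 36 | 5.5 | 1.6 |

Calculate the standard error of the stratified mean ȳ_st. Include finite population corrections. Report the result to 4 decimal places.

V̂(ȳ_st) = Σ W_h² (1 − n_h/N_h) s_h²/n_h, with W_h = N_h/N and N = 940:
  stratum North: (460/940)²·(1 − 97/460)·0.8²/97 = 0.00124686
  stratum Central: (320/940)²·(1 − 20/320)·1.1²/20 = 0.00657311
  stratum South: (160/940)²·(1 − 36/160)·1.6²/36 = 0.0015967
V̂(ȳ_st) = 0.00941667
SE(ȳ_st) = √0.00941667 = 0.0970395

SE(ȳ_st) ≈ 0.0970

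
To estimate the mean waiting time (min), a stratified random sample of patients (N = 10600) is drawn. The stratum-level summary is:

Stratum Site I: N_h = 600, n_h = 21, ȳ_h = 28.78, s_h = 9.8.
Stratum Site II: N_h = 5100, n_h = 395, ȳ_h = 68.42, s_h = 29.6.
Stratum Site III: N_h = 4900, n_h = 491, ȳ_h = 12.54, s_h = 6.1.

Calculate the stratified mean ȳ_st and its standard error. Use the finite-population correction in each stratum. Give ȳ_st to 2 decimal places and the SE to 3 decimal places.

ȳ_st = Σ W_h ȳ_h = (600·28.78 + 5100·68.42 + 4900·12.54)/10600 = 40.34491
V̂(ȳ_st) = Σ W_h² (1 − n_h/N_h) s_h²/n_h, with W_h = N_h/N and N = 10600:
  stratum Site I: (600/10600)²·(1 − 21/600)·9.8²/21 = 0.01414
  stratum Site II: (5100/10600)²·(1 − 395/5100)·29.6²/395 = 0.473701
  stratum Site III: (4900/10600)²·(1 − 491/4900)·6.1²/491 = 0.0145714
V̂(ȳ_st) = 0.502413
SE(ȳ_st) = √0.502413 = 0.708811

ȳ_st ≈ 40.34, SE ≈ 0.709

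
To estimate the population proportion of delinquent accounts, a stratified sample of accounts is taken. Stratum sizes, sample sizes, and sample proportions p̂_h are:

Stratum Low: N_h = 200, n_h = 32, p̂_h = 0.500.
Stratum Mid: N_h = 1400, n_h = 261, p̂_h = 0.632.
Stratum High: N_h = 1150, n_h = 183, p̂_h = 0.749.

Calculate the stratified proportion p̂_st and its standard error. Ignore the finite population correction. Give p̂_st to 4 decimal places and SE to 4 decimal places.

N = 2750; stratum weights W_h = N_h/N.
p̂_st = Σ W_h p̂_h = (200·0.500 + 1400·0.632 + 1150·0.749)/2750 = 0.67133
V̂(p̂_st) = Σ W_h² p̂_h(1−p̂_h)/(n_h−1):
  stratum Low: (200/2750)²·0.500·0.500/31 = 4.26553e-05
  stratum Mid: (1400/2750)²·0.632·0.368/260 = 0.000231837
  stratum High: (1150/2750)²·0.749·0.251/182 = 0.00018064
V̂(p̂_st) = 0.000455132; SE = √V̂ = 0.0213338

p̂_st ≈ 0.6713, SE ≈ 0.0213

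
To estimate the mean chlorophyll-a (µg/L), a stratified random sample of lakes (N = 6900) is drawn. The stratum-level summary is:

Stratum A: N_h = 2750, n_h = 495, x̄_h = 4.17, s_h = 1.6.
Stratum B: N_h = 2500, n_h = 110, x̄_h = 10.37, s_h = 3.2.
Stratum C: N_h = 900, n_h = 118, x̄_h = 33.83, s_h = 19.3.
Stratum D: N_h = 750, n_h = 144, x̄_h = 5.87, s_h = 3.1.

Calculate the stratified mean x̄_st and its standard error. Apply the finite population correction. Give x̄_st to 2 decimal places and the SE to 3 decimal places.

x̄_st = Σ W_h x̄_h = (2750·4.17 + 2500·10.37 + 900·33.83 + 750·5.87)/6900 = 10.46986
V̂(x̄_st) = Σ W_h² (1 − n_h/N_h) s_h²/n_h, with W_h = N_h/N and N = 6900:
  stratum A: (2750/6900)²·(1 − 495/2750)·1.6²/495 = 0.000673621
  stratum B: (2500/6900)²·(1 − 110/2500)·3.2²/110 = 0.0116828
  stratum C: (900/6900)²·(1 − 118/900)·19.3²/118 = 0.0466642
  stratum D: (750/6900)²·(1 − 144/750)·3.1²/144 = 0.000637084
V̂(x̄_st) = 0.0596577
SE(x̄_st) = √0.0596577 = 0.244249

x̄_st ≈ 10.47, SE ≈ 0.244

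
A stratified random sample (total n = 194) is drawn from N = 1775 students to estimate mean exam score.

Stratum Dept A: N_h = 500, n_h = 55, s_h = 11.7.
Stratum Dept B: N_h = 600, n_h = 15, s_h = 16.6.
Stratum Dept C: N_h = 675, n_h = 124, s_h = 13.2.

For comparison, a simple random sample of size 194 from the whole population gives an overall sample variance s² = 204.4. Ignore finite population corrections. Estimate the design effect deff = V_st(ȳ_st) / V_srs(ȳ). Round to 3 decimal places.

V̂(ȳ_st) = Σ W_h² s_h²/n_h, with W_h = N_h/N and N = 1775:
  stratum Dept A: (500/1775)²·11.7²/55 = 0.197493
  stratum Dept B: (600/1775)²·16.6²/15 = 2.09909
  stratum Dept C: (675/1775)²·13.2²/124 = 0.203206
V_st = 2.49979
V_srs = s²/n = 204.4/194 = 1.05361
deff = V_st / V_srs = 2.49979/1.05361 = 2.3726

deff ≈ 2.373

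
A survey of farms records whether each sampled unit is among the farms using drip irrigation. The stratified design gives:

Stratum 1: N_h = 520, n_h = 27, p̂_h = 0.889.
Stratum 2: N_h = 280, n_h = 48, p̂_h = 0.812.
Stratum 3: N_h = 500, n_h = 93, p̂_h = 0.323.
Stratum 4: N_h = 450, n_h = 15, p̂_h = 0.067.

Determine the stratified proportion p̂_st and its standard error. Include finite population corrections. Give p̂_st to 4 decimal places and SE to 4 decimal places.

p̂_st ≈ 0.5036, SE ≈ 0.0288

N = 1750; stratum weights W_h = N_h/N.
p̂_st = Σ W_h p̂_h = (520·0.889 + 280·0.812 + 500·0.323 + 450·0.067)/1750 = 0.50359
V̂(p̂_st) = Σ W_h² (1 − n_h/N_h) p̂_h(1−p̂_h)/(n_h−1):
  stratum 1: (520/1750)²·(1 − 27/520)·0.889·0.111/26 = 0.000317706
  stratum 2: (280/1750)²·(1 − 48/280)·0.812·0.188/47 = 6.88947e-05
  stratum 3: (500/1750)²·(1 − 93/500)·0.323·0.677/92 = 0.00015794
  stratum 4: (450/1750)²·(1 − 15/450)·0.067·0.933/14 = 0.0002854
V̂(p̂_st) = 0.000829941; SE = √V̂ = 0.0288087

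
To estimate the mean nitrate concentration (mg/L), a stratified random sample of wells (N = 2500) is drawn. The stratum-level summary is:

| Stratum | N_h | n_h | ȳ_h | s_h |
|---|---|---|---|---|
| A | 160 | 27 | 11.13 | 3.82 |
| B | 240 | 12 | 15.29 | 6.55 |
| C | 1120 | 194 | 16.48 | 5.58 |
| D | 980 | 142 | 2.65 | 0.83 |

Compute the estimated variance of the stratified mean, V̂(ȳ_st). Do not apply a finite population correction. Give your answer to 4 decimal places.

V̂(ȳ_st) = Σ W_h² s_h²/n_h, with W_h = N_h/N and N = 2500:
  stratum A: (160/2500)²·3.82²/27 = 0.00221372
  stratum B: (240/2500)²·6.55²/12 = 0.0329491
  stratum C: (1120/2500)²·5.58²/194 = 0.0322124
  stratum D: (980/2500)²·0.83²/142 = 0.000745487
V̂(ȳ_st) = 0.0681207

V̂(ȳ_st) ≈ 0.0681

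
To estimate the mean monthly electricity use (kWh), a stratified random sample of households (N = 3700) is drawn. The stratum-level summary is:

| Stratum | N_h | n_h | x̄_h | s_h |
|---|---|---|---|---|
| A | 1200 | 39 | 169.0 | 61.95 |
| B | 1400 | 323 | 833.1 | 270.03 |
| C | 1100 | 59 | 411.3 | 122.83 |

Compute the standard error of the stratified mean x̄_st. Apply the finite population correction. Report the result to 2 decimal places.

V̂(x̄_st) = Σ W_h² (1 − n_h/N_h) s_h²/n_h, with W_h = N_h/N and N = 3700:
  stratum A: (1200/3700)²·(1 − 39/1200)·61.95²/39 = 10.0145
  stratum B: (1400/3700)²·(1 − 323/1400)·270.03²/323 = 24.8635
  stratum C: (1100/3700)²·(1 − 59/1100)·122.83²/59 = 21.3893
V̂(x̄_st) = 56.2673
SE(x̄_st) = √56.2673 = 7.50115

SE(x̄_st) ≈ 7.50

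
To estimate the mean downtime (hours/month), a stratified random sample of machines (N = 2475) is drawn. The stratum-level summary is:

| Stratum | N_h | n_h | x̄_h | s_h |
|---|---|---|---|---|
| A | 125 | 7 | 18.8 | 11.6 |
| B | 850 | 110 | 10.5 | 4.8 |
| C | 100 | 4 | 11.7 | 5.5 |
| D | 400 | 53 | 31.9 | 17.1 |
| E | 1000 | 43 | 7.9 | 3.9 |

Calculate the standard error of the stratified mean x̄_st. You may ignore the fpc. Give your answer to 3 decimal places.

V̂(x̄_st) = Σ W_h² s_h²/n_h, with W_h = N_h/N and N = 2475:
  stratum A: (125/2475)²·11.6²/7 = 0.0490329
  stratum B: (850/2475)²·4.8²/110 = 0.0247046
  stratum C: (100/2475)²·5.5²/4 = 0.0123457
  stratum D: (400/2475)²·17.1²/53 = 0.144107
  stratum E: (1000/2475)²·3.9²/43 = 0.0577445
V̂(x̄_st) = 0.287935
SE(x̄_st) = √0.287935 = 0.536596

SE(x̄_st) ≈ 0.537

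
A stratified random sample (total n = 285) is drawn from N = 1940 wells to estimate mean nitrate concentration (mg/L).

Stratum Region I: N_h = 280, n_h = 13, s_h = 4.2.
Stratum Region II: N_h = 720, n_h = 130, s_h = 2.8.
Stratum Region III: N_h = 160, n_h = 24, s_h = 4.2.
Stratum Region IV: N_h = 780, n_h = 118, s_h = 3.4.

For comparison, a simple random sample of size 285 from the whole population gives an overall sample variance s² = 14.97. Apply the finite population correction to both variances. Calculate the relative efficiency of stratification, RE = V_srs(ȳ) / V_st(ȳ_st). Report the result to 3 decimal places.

RE ≈ 0.871

V̂(ȳ_st) = Σ W_h² (1 − n_h/N_h) s_h²/n_h, with W_h = N_h/N and N = 1940:
  stratum Region I: (280/1940)²·(1 − 13/280)·4.2²/13 = 0.0269539
  stratum Region II: (720/1940)²·(1 − 130/720)·2.8²/130 = 0.00680697
  stratum Region III: (160/1940)²·(1 − 24/160)·4.2²/24 = 0.00424955
  stratum Region IV: (780/1940)²·(1 − 118/780)·3.4²/118 = 0.0134408
V_st = 0.0514512
V_srs = (1 − 285/1940)·14.97/285 = 0.0448098
Relative efficiency = V_srs / V_st = 0.0448098/0.0514512 = 0.8709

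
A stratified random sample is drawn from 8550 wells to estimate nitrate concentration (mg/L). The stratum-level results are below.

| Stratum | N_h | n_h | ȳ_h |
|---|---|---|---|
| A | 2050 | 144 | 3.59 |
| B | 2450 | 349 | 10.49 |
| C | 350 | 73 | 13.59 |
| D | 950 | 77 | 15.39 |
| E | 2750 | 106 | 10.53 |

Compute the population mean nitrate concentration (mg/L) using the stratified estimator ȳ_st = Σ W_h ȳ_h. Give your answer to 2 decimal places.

N = Σ N_h = 8550. Stratum weights W_h = N_h/N.
ȳ_st = (2050·3.59 + 2450·10.49 + 350·13.59 + 950·15.39 + 2750·10.53) / 8550 = 9.5198

ȳ_st ≈ 9.52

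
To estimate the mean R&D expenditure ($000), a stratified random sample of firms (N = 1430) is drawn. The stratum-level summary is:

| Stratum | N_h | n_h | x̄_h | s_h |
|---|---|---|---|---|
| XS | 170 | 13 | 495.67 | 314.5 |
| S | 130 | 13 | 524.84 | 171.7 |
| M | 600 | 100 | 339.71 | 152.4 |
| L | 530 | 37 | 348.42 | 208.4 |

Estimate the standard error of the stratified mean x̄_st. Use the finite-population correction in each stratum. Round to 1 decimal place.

SE(x̄_st) ≈ 17.3

V̂(x̄_st) = Σ W_h² (1 − n_h/N_h) s_h²/n_h, with W_h = N_h/N and N = 1430:
  stratum XS: (170/1430)²·(1 − 13/170)·314.5²/13 = 99.3058
  stratum S: (130/1430)²·(1 − 13/130)·171.7²/13 = 16.8676
  stratum M: (600/1430)²·(1 − 100/600)·152.4²/100 = 34.0737
  stratum L: (530/1430)²·(1 − 37/530)·208.4²/37 = 149.984
V̂(x̄_st) = 300.231
SE(x̄_st) = √300.231 = 17.3272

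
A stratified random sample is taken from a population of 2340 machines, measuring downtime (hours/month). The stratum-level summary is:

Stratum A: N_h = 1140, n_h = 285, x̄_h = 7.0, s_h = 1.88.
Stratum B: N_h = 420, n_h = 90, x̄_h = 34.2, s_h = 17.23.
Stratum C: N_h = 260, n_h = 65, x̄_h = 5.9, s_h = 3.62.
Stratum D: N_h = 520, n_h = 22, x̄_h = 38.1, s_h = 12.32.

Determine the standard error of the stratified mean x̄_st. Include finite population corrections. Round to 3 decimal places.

SE(x̄_st) ≈ 0.643

V̂(x̄_st) = Σ W_h² (1 − n_h/N_h) s_h²/n_h, with W_h = N_h/N and N = 2340:
  stratum A: (1140/2340)²·(1 − 285/1140)·1.88²/285 = 0.00220755
  stratum B: (420/2340)²·(1 − 90/420)·17.23²/90 = 0.0834948
  stratum C: (260/2340)²·(1 − 65/260)·3.62²/65 = 0.00186672
  stratum D: (520/2340)²·(1 − 22/520)·12.32²/22 = 0.326287
V̂(x̄_st) = 0.413856
SE(x̄_st) = √0.413856 = 0.643316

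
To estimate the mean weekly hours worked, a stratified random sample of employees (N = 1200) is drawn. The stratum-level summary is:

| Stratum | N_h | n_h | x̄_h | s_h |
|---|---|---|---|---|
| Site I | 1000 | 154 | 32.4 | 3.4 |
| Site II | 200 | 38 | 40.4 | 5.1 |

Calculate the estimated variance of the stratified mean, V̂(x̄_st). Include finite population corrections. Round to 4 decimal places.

V̂(x̄_st) = Σ W_h² (1 − n_h/N_h) s_h²/n_h, with W_h = N_h/N and N = 1200:
  stratum Site I: (1000/1200)²·(1 − 154/1000)·3.4²/154 = 0.0441006
  stratum Site II: (200/1200)²·(1 − 38/200)·5.1²/38 = 0.0154007
V̂(x̄_st) = 0.0595013

V̂(x̄_st) ≈ 0.0595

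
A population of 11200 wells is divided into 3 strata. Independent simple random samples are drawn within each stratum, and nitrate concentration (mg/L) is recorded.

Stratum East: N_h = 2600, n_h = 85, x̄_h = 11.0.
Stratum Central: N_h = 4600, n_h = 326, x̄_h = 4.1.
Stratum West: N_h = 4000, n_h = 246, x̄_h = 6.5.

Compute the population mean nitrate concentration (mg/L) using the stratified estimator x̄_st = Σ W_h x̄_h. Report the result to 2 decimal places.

N = Σ N_h = 11200. Stratum weights W_h = N_h/N.
x̄_st = (2600·11.0 + 4600·4.1 + 4000·6.5) / 11200 = 6.5589

x̄_st ≈ 6.56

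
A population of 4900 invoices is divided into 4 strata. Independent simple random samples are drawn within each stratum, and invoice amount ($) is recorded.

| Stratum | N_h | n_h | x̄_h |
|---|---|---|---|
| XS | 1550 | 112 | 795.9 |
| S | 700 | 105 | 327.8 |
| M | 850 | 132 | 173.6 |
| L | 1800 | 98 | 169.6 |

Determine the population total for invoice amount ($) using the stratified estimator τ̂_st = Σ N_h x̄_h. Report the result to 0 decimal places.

τ̂_st ≈ 1915945

τ̂_st = Σ N_h x̄_h = 1550·795.9 + 700·327.8 + 850·173.6 + 1800·169.6 = 1915945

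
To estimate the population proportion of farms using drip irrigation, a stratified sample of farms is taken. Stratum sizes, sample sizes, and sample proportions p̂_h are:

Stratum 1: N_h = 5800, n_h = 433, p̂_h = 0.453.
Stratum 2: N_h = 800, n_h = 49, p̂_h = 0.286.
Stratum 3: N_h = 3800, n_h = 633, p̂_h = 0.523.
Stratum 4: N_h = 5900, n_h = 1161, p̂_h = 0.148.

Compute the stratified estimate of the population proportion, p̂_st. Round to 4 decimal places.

N = 16300; stratum weights W_h = N_h/N.
p̂_st = Σ W_h p̂_h = (5800·0.453 + 800·0.286 + 3800·0.523 + 5900·0.148)/16300 = 0.35072

p̂_st ≈ 0.3507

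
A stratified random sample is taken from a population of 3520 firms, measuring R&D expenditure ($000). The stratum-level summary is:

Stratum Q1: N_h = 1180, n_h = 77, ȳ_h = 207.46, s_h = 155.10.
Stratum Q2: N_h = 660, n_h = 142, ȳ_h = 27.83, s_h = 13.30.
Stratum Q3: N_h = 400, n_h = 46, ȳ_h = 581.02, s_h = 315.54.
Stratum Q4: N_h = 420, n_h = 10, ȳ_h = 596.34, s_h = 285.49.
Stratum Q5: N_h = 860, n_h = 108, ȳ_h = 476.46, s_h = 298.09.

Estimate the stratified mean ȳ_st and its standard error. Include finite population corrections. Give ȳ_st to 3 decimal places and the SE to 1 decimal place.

ȳ_st = Σ W_h ȳ_h = (1180·207.46 + 660·27.83 + 400·581.02 + 420·596.34 + 860·476.46)/3520 = 328.35142
V̂(ȳ_st) = Σ W_h² (1 − n_h/N_h) s_h²/n_h, with W_h = N_h/N and N = 3520:
  stratum Q1: (1180/3520)²·(1 − 77/1180)·155.10²/77 = 32.8175
  stratum Q2: (660/3520)²·(1 − 142/660)·13.30²/142 = 0.0343719
  stratum Q3: (400/3520)²·(1 − 46/400)·315.54²/46 = 24.736
  stratum Q4: (420/3520)²·(1 − 10/420)·285.49²/10 = 113.274
  stratum Q5: (860/3520)²·(1 − 108/860)·298.09²/108 = 42.944
V̂(ȳ_st) = 213.806
SE(ȳ_st) = √213.806 = 14.6221

ȳ_st ≈ 328.351, SE ≈ 14.6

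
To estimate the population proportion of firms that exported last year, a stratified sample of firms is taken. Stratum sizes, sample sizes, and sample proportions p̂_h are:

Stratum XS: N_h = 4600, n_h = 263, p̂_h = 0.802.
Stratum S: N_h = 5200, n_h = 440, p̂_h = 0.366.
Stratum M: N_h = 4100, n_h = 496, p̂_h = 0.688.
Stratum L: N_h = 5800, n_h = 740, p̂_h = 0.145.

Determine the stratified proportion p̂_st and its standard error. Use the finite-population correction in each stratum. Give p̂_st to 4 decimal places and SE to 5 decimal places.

N = 19700; stratum weights W_h = N_h/N.
p̂_st = Σ W_h p̂_h = (4600·0.802 + 5200·0.366 + 4100·0.688 + 5800·0.145)/19700 = 0.46976
V̂(p̂_st) = Σ W_h² (1 − n_h/N_h) p̂_h(1−p̂_h)/(n_h−1):
  stratum XS: (4600/19700)²·(1 − 263/4600)·0.802·0.198/262 = 3.11568e-05
  stratum S: (5200/19700)²·(1 − 440/5200)·0.366·0.634/439 = 3.37119e-05
  stratum M: (4100/19700)²·(1 − 496/4100)·0.688·0.312/495 = 1.6511e-05
  stratum L: (5800/19700)²·(1 − 740/5800)·0.145·0.855/739 = 1.26863e-05
V̂(p̂_st) = 9.40661e-05; SE = √V̂ = 0.00969877

p̂_st ≈ 0.4698, SE ≈ 0.00970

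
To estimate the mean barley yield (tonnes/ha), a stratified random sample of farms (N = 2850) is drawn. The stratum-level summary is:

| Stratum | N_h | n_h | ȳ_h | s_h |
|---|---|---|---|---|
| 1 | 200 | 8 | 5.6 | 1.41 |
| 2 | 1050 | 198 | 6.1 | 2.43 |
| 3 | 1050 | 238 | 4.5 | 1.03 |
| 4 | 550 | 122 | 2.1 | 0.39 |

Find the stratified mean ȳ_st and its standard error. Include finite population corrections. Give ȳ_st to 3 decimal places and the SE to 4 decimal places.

ȳ_st = Σ W_h ȳ_h = (200·5.6 + 1050·6.1 + 1050·4.5 + 550·2.1)/2850 = 4.70351
V̂(ȳ_st) = Σ W_h² (1 − n_h/N_h) s_h²/n_h, with W_h = N_h/N and N = 2850:
  stratum 1: (200/2850)²·(1 − 8/200)·1.41²/8 = 0.00117487
  stratum 2: (1050/2850)²·(1 − 198/1050)·2.43²/198 = 0.00328463
  stratum 3: (1050/2850)²·(1 − 238/1050)·1.03²/238 = 0.0004679
  stratum 4: (550/2850)²·(1 − 122/550)·0.39²/122 = 3.61315e-05
V̂(ȳ_st) = 0.00496353
SE(ȳ_st) = √0.00496353 = 0.0704523

ȳ_st ≈ 4.704, SE ≈ 0.0705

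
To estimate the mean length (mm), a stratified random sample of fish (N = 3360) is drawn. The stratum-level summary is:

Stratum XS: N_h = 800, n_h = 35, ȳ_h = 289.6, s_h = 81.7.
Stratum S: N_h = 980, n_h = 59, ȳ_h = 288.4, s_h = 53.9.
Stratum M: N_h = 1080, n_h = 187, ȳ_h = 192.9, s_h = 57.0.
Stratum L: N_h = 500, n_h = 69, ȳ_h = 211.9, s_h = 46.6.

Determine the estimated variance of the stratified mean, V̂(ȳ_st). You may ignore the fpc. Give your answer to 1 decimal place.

V̂(ȳ_st) ≈ 17.5

V̂(ȳ_st) = Σ W_h² s_h²/n_h, with W_h = N_h/N and N = 3360:
  stratum XS: (800/3360)²·81.7²/35 = 10.8113
  stratum S: (980/3360)²·53.9²/59 = 4.18889
  stratum M: (1080/3360)²·57.0²/187 = 1.79505
  stratum L: (500/3360)²·46.6²/69 = 0.696922
V̂(ȳ_st) = 17.4922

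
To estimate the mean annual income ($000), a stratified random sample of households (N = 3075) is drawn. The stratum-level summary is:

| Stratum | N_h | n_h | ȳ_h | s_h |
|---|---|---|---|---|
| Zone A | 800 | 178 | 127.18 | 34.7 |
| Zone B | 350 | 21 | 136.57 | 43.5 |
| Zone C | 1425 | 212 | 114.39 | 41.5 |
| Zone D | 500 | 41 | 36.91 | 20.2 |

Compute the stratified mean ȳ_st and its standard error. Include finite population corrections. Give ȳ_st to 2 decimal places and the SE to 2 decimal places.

ȳ_st ≈ 107.64, SE ≈ 1.78

ȳ_st = Σ W_h ȳ_h = (800·127.18 + 350·136.57 + 1425·114.39 + 500·36.91)/3075 = 107.64366
V̂(ȳ_st) = Σ W_h² (1 − n_h/N_h) s_h²/n_h, with W_h = N_h/N and N = 3075:
  stratum Zone A: (800/3075)²·(1 − 178/800)·34.7²/178 = 0.355983
  stratum Zone B: (350/3075)²·(1 − 21/350)·43.5²/21 = 1.09732
  stratum Zone C: (1425/3075)²·(1 − 212/1425)·41.5²/212 = 1.48507
  stratum Zone D: (500/3075)²·(1 − 41/500)·20.2²/41 = 0.241552
V̂(ȳ_st) = 3.17992
SE(ȳ_st) = √3.17992 = 1.78323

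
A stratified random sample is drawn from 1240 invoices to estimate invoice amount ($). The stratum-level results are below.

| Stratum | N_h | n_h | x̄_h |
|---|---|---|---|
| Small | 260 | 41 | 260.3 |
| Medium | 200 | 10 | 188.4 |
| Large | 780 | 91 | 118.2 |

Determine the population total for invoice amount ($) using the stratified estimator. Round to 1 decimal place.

τ̂_st = Σ N_h x̄_h = 260·260.3 + 200·188.4 + 780·118.2 = 197554.0

τ̂_st ≈ 197554.0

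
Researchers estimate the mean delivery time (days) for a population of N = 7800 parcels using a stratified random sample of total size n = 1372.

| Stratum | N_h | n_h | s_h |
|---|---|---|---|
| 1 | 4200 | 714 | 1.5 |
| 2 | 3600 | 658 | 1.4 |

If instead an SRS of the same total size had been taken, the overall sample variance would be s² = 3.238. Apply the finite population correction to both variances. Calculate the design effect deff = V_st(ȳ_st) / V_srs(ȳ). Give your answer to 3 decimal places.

V̂(ȳ_st) = Σ W_h² (1 − n_h/N_h) s_h²/n_h, with W_h = N_h/N and N = 7800:
  stratum 1: (4200/7800)²·(1 − 714/4200)·1.5²/714 = 0.000758354
  stratum 2: (3600/7800)²·(1 − 658/3600)·1.4²/658 = 0.000518545
V_st = 0.0012769
V_srs = (1 − 1372/7800)·3.238/1372 = 0.00194493
deff = V_st / V_srs = 0.0012769/0.00194493 = 0.6565

deff ≈ 0.657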